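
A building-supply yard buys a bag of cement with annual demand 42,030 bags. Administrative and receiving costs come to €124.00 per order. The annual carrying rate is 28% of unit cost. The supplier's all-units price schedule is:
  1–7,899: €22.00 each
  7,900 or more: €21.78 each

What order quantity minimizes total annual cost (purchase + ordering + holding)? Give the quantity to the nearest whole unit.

Holding cost per unit per year at price C is H = 0.28·C.
For each price level, check whether its EOQ is feasible; otherwise the best quantity at that price is the breakpoint.
EOQ at €22.00 = 1300.8 (feasible in tier 1): TC = 42,030×€22.00 + (42,030/1300.8)×124 + (1300.8/2)×0.28×€22.00 = €932,673.01.
EOQ at €21.78 = 1307.4 < 7900, so use break Q=7900: TC = 42,030×€21.78 + (42,030/7900.0)×124 + (7900.0/2)×0.28×€21.78 = €940,161.79.
Lowest total cost is €932,673.01 at Q = 1300.8.

Q* ≈ 1,301 bags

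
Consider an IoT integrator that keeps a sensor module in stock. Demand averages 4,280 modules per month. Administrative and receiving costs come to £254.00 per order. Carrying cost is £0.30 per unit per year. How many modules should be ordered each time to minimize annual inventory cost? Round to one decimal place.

Q* ≈ 9,325.7 modules

Annual demand D = 4,280 × 12 = 51,360.
EOQ = √(2DS / H) = √(2 × 51,360 × 254 / 0.3).
= √(26,090,880 / 0.3) = √86,969,600 ≈ 9325.749.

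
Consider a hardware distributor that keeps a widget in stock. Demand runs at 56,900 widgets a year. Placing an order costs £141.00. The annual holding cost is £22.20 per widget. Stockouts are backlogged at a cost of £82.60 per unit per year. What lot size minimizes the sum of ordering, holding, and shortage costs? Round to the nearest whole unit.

With planned backorders, Q* = √(2DS/H) · √((H+B)/B).
√(2DS/H) = √(2 × 56,900 × 141 / 22.2) = 850.167.
√((H+B)/B) = √((22.2+82.6)/82.6) = 1.1264.
Q* ≈ 957.624.

Q* ≈ 958 widgets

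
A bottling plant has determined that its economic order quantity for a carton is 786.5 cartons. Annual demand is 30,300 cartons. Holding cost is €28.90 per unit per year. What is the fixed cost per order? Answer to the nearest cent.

S ≈ €295.00

The basic EOQ model gives Q* = √(2DS/H); rearrange for the unknown.
From Q* = √(2DS/H): S = Q*²H / (2D) = 786.5² × 28.9 / (2 × 30,300) = 295.0004.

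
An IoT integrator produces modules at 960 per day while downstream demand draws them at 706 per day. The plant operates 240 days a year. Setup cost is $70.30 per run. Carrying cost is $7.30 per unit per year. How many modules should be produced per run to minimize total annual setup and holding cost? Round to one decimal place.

Annual demand D = 706 × 240 = 169,440.
Production build-up factor (1 − d/p) = 1 − 706/960 = 0.2646.
Q* = √(2DS / (H(1 − d/p))) = √(2 × 169,440 × 70.3 / (7.3 × 0.2646)).
= √(23,823,264 / 1.9315) ≈ 3512.028.

Q* ≈ 3,512.0 modules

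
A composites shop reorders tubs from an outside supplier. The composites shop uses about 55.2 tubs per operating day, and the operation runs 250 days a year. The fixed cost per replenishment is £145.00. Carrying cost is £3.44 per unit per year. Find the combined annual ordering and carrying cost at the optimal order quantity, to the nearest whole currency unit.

Annual demand D = 55.2 × 250 = 13,800.
The optimal lot size = √(2DS/H) = √(2 × 13,800 × 145 / 3.44) ≈ 1078.60.
At the optimum the two cost components are equal, so total cost = 2·(Q*/2)H = Q*·H.
Minimum total = √(2DSH) = √(2 × 13,800 × 145 × 3.44) ≈ 3710.375.

TC* ≈ £3,710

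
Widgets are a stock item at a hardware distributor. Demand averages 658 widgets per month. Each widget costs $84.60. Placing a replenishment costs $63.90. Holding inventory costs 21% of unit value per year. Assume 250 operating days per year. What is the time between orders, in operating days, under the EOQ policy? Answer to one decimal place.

T ≈ 7.5 days

Annual demand D = 658 × 12 = 7,896.
Holding cost H = 0.21 × $84.60 = $17.7660 per unit per year.
Q* = √(2DS/H) = √(2 × 7,896 × 63.9 / 17.766) ≈ 238.33.
Cycle time = Q*/D × 250 = 238.33 / 7,896 × 250 ≈ 7.546 days.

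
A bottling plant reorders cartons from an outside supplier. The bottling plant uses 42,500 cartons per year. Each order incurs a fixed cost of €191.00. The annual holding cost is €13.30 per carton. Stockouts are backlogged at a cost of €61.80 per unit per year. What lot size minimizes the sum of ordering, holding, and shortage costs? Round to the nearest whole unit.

With planned backorders, Q* = √(2DS/H) · √((H+B)/B).
√(2DS/H) = √(2 × 42,500 × 191 / 13.3) = 1104.842.
√((H+B)/B) = √((13.3+61.8)/61.8) = 1.1024.
Q* ≈ 1217.940.

Q* ≈ 1,218 cartons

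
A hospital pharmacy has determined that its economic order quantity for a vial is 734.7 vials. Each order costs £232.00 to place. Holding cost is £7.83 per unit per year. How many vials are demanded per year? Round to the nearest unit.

D ≈ 9,109 vials per year

The basic EOQ model gives Q* = √(2DS/H); rearrange for the unknown.
From Q* = √(2DS/H): D = Q*²H / (2S) = 734.7² × 7.83 / (2 × 232) = 9108.857.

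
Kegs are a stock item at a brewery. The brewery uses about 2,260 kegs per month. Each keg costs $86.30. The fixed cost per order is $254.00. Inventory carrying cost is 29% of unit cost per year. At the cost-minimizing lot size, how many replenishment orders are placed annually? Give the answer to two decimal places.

Annual demand D = 2,260 × 12 = 27,120.
Holding cost H = 0.29 × $86.30 = $25.0270 per unit per year.
The optimal lot size = √(2DS/H) = √(2 × 27,120 × 254 / 25.027) ≈ 741.95.
Orders per year = D / Q* = 27,120 / 741.95 ≈ 36.553.

N ≈ 36.55 orders per year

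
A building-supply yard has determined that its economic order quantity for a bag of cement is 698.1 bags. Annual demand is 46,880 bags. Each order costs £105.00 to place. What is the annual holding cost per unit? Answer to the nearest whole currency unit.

The basic EOQ model gives Q* = √(2DS/H); rearrange for the unknown.
From Q* = √(2DS/H): H = 2DS / Q*² = 2 × 46,880 × 105 / 698.1² = 20.2009.

H ≈ £20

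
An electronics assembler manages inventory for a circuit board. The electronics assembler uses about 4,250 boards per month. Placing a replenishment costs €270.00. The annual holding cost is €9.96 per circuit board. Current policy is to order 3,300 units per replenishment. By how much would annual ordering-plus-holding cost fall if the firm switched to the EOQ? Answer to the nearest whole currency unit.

Extra cost ≈ €4,045 per year

Annual demand D = 4,250 × 12 = 51,000.
EOQ = √(2DS/H) = √(2 × 51,000 × 270 / 9.96) ≈ 1662.85.
Cost at Q* = (D/Q*)S + (Q*/2)H = √(2DSH) ≈ €16,561.96.
Cost at Q = 3,300: (51,000/3,300)×270 + (3,300/2)×9.96 = €4,172.73 + €16,434.00 = €20,606.73.
Excess = €20,606.73 − €16,561.96 = €4,044.77.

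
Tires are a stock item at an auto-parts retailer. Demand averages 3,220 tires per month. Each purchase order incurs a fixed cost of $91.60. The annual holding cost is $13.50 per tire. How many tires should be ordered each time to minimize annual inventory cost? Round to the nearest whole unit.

Q* ≈ 724 tires

Annual demand D = 3,220 × 12 = 38,640.
EOQ = √(2DS / H) = √(2 × 38,640 × 91.6 / 13.5).
= √(7,078,848 / 13.5) = √524,359.1111 ≈ 724.126.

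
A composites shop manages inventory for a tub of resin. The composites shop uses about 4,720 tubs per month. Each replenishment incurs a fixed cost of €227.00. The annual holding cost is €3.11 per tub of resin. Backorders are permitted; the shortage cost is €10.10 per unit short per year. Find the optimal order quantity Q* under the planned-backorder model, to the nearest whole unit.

Q* ≈ 3,289 tubs

Annual demand D = 4,720 × 12 = 56,640.
With planned backorders, Q* = √(2DS/H) · √((H+B)/B).
√(2DS/H) = √(2 × 56,640 × 227 / 3.11) = 2875.473.
√((H+B)/B) = √((3.11+10.1)/10.1) = 1.1436.
Q* ≈ 3288.517.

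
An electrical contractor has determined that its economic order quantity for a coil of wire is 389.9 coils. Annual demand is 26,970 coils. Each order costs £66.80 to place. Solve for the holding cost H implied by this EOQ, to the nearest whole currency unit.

The basic EOQ model gives Q* = √(2DS/H); rearrange for the unknown.
From Q* = √(2DS/H): H = 2DS / Q*² = 2 × 26,970 × 66.8 / 389.9² = 23.7018.

H ≈ £24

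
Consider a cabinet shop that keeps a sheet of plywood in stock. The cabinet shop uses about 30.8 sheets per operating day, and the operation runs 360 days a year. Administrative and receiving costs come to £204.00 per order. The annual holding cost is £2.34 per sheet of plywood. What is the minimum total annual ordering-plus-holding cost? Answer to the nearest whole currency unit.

TC* ≈ £3,254

Annual demand D = 30.8 × 360 = 11,088.
Q* = √(2DS/H) = √(2 × 11,088 × 204 / 2.34) ≈ 1390.43.
At the optimum the two cost components are equal, so total cost = 2·(Q*/2)H = Q*·H.
Minimum total = √(2DSH) = √(2 × 11,088 × 204 × 2.34) ≈ 3253.603.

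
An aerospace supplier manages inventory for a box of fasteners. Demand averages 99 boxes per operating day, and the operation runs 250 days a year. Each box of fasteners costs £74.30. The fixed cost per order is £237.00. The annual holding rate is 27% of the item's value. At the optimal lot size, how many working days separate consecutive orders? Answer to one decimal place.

T ≈ 7.7 days

Annual demand D = 99 × 250 = 24,750.
Holding cost H = 0.27 × £74.30 = £20.0610 per unit per year.
EOQ = √(2DS/H) = √(2 × 24,750 × 237 / 20.061) ≈ 764.72.
Cycle time = Q*/D × 250 = 764.72 / 24,750 × 250 ≈ 7.724 days.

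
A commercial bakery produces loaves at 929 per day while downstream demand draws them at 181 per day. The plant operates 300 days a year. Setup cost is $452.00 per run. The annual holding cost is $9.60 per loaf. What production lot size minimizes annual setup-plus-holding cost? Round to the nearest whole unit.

Annual demand D = 181 × 300 = 54,300.
Production build-up factor (1 − d/p) = 1 − 181/929 = 0.8052.
Q* = √(2DS / (H(1 − d/p))) = √(2 × 54,300 × 452 / (9.6 × 0.8052)).
= √(49,087,200 / 7.7296) ≈ 2520.029.

Q* ≈ 2,520 loaves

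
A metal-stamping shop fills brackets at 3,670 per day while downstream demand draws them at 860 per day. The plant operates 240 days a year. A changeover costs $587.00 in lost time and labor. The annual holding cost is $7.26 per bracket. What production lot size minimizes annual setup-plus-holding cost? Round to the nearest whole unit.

Q* ≈ 6,602 brackets

Annual demand D = 860 × 240 = 206,400.
Production build-up factor (1 − d/p) = 1 − 860/3,670 = 0.7657.
Q* = √(2DS / (H(1 − d/p))) = √(2 × 206,400 × 587 / (7.26 × 0.7657)).
= √(242,313,600 / 5.5587) ≈ 6602.379.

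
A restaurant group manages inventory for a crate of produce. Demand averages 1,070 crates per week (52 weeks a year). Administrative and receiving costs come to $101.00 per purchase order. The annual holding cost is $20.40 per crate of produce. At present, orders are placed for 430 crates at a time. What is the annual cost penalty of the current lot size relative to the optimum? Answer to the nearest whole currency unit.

Annual demand D = 1,070 × 52 = 55,640.
EOQ = √(2DS/H) = √(2 × 55,640 × 101 / 20.4) ≈ 742.26.
Cost at Q* = (D/Q*)S + (Q*/2)H = √(2DSH) ≈ $15,142.04.
Cost at Q = 430: (55,640/430)×101 + (430/2)×20.4 = $13,068.93 + $4,386.00 = $17,454.93.
Excess = $17,454.93 − $15,142.04 = $2,312.89.

Extra cost ≈ $2,313 per year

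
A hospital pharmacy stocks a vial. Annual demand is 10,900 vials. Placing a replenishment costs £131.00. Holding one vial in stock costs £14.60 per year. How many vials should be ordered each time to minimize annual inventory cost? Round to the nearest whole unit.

Q* ≈ 442 vials

EOQ = √(2DS / H) = √(2 × 10,900 × 131 / 14.6).
= √(2,855,800 / 14.6) = √195,602.7397 ≈ 442.270.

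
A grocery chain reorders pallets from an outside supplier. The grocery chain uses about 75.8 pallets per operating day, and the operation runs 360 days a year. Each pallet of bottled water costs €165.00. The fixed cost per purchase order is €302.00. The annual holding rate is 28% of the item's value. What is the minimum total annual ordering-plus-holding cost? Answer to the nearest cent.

Annual demand D = 75.8 × 360 = 27,288.
Holding cost H = 0.28 × €165.00 = €46.2000 per unit per year.
Q* = √(2DS/H) = √(2 × 27,288 × 302 / 46.2) ≈ 597.29.
At Q*, ordering cost (D/Q*)S equals holding cost (Q*/2)H, each = √(DSH/2).
Minimum total = √(2DSH) = √(2 × 27,288 × 302 × 46.2) ≈ 27594.677.

TC* ≈ €27,594.68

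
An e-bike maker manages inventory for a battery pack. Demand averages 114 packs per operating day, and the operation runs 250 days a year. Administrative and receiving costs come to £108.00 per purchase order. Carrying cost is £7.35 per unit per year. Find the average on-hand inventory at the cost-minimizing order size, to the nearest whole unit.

Average inventory ≈ 458 packs

Annual demand D = 114 × 250 = 28,500.
EOQ = √(2DS/H) = √(2 × 28,500 × 108 / 7.35) ≈ 915.18.
Average inventory = Q*/2 ≈ 915.18 / 2 = 457.589.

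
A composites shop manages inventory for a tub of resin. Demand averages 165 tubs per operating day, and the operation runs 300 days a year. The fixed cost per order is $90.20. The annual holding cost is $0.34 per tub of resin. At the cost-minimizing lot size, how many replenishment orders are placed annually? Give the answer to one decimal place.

N ≈ 9.7 orders per year

Annual demand D = 165 × 300 = 49,500.
Q* = √(2DS/H) = √(2 × 49,500 × 90.2 / 0.34) ≈ 5124.85.
Orders per year = D / Q* = 49,500 / 5124.85 ≈ 9.659.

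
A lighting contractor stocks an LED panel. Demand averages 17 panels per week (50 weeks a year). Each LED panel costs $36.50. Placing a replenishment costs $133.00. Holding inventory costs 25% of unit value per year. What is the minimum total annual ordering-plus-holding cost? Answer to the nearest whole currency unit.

Annual demand D = 17 × 50 = 850.
Holding cost H = 0.25 × $36.50 = $9.1250 per unit per year.
EOQ = √(2DS/H) = √(2 × 850 × 133 / 9.125) ≈ 157.41.
At the optimum the two cost components are equal, so total cost = 2·(Q*/2)H = Q*·H.
Minimum total = √(2DSH) = √(2 × 850 × 133 × 9.125) ≈ 1436.371.

TC* ≈ $1,436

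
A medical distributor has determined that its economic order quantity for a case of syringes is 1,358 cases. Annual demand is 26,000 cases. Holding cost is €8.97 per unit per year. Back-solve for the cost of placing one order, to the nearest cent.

Invert the EOQ relation Q*² = 2DS/H.
From Q* = √(2DS/H): S = Q*²H / (2D) = 1,358² × 8.97 / (2 × 26,000) = 318.1183.

S ≈ €318.12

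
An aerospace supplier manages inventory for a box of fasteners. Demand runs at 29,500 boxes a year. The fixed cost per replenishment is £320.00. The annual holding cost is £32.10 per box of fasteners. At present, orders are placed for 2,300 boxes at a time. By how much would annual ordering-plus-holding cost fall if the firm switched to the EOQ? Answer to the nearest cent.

Extra cost ≈ £16,401.31 per year

EOQ = √(2DS/H) = √(2 × 29,500 × 320 / 32.1) ≈ 766.92.
Cost at Q* = (D/Q*)S + (Q*/2)H = √(2DSH) ≈ £24,618.04.
Cost at Q = 2,300: (29,500/2,300)×320 + (2,300/2)×32.1 = £4,104.35 + £36,915.00 = £41,019.35.
Excess = £41,019.35 − £24,618.04 = £16,401.31.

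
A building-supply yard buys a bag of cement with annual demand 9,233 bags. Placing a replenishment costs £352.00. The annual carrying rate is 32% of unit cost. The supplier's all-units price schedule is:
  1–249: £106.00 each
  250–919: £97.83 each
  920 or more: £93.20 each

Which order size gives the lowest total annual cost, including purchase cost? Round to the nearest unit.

Q* ≈ 920 bags

Holding cost per unit per year at price C is H = 0.32·C.
For each price level, check whether its EOQ is feasible; otherwise the best quantity at that price is the breakpoint.
Tier 1 (£106.00): EOQ = 437.8 exceeds tier's upper bound 249, so this tier is dominated.
EOQ at £97.83 = 455.7 (feasible in tier 2): TC = 9,233×£97.83 + (9,233/455.7)×352 + (455.7/2)×0.32×£97.83 = £917,529.29.
EOQ at £93.20 = 466.8 < 920, so use break Q=920: TC = 9,233×£93.20 + (9,233/920.0)×352 + (920.0/2)×0.32×£93.20 = £877,767.27.
Lowest total cost is £877,767.27 at Q = 920.0.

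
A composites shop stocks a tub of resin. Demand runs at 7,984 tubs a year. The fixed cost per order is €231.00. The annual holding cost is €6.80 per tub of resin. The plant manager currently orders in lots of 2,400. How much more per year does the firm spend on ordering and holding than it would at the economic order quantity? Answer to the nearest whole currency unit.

EOQ = √(2DS/H) = √(2 × 7,984 × 231 / 6.8) ≈ 736.51.
Cost at Q* = (D/Q*)S + (Q*/2)H = √(2DSH) ≈ €5,008.25.
Cost at Q = 2,400: (7,984/2,400)×231 + (2,400/2)×6.8 = €768.46 + €8,160.00 = €8,928.46.
Excess = €8,928.46 − €5,008.25 = €3,920.21.

Extra cost ≈ €3,920 per year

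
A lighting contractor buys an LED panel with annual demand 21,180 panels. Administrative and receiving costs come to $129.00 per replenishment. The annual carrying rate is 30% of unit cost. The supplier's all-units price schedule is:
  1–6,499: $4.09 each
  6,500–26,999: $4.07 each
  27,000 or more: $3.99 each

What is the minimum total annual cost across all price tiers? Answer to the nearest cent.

TC* ≈ $89,215.58

Holding cost per unit per year at price C is H = 0.30·C.
Candidates are each tier's EOQ (if it falls in that tier) and each price-break quantity.
EOQ at $4.09 = 2110.3 (feasible in tier 1): TC = 21,180×$4.09 + (21,180/2110.3)×129 + (2110.3/2)×0.30×$4.09 = $89,215.58.
EOQ at $4.07 = 2115.5 < 6500, so use break Q=6500: TC = 21,180×$4.07 + (21,180/6500.0)×129 + (6500.0/2)×0.30×$4.07 = $90,591.19.
EOQ at $3.99 = 2136.6 < 27000, so use break Q=27000: TC = 21,180×$3.99 + (21,180/27000.0)×129 + (27000.0/2)×0.30×$3.99 = $100,768.89.
Lowest total cost among the candidates is at Q = 2110.3.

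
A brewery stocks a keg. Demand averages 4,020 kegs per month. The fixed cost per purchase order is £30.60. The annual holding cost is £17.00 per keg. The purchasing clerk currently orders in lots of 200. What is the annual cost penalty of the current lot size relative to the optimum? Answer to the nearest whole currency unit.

Annual demand D = 4,020 × 12 = 48,240.
EOQ = √(2DS/H) = √(2 × 48,240 × 30.6 / 17) ≈ 416.73.
Cost at Q* = (D/Q*)S + (Q*/2)H = √(2DSH) ≈ £7,084.41.
Cost at Q = 200: (48,240/200)×30.6 + (200/2)×17 = £7,380.72 + £1,700.00 = £9,080.72.
Excess = £9,080.72 − £7,084.41 = £1,996.31.

Extra cost ≈ £1,996 per year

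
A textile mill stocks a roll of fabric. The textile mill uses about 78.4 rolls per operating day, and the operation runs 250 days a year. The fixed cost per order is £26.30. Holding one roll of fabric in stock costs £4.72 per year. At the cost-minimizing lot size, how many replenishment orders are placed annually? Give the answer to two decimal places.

N ≈ 41.94 orders per year

Annual demand D = 78.4 × 250 = 19,600.
The optimal lot size = √(2DS/H) = √(2 × 19,600 × 26.3 / 4.72) ≈ 467.36.
Orders per year = D / Q* = 19,600 / 467.36 ≈ 41.938.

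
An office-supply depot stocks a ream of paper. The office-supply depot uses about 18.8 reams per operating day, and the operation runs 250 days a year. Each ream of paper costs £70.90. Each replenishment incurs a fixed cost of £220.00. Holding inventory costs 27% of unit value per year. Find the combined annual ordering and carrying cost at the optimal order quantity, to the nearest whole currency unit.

Annual demand D = 18.8 × 250 = 4,700.
Holding cost H = 0.27 × £70.90 = £19.1430 per unit per year.
EOQ = √(2DS/H) = √(2 × 4,700 × 220 / 19.143) ≈ 328.68.
At the optimum the two cost components are equal, so total cost = 2·(Q*/2)H = Q*·H.
Minimum total = √(2DSH) = √(2 × 4,700 × 220 × 19.143) ≈ 6291.878.

TC* ≈ £6,292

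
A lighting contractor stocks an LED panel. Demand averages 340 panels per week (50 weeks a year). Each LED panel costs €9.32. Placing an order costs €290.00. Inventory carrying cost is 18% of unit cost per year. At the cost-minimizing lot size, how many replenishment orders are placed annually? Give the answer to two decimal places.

N ≈ 7.01 orders per year

Annual demand D = 340 × 50 = 17,000.
Holding cost H = 0.18 × €9.32 = €1.6776 per unit per year.
EOQ = √(2DS/H) = √(2 × 17,000 × 290 / 1.6776) ≈ 2424.34.
Orders per year = D / Q* = 17,000 / 2424.34 ≈ 7.012.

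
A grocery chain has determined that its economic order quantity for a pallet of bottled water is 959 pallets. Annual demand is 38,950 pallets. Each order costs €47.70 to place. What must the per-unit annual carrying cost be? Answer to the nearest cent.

H ≈ €4.04

Squaring Q* = √(2DS/H) gives Q*² = 2DS/H.
From Q* = √(2DS/H): H = 2DS / Q*² = 2 × 38,950 × 47.7 / 959² = 4.0403.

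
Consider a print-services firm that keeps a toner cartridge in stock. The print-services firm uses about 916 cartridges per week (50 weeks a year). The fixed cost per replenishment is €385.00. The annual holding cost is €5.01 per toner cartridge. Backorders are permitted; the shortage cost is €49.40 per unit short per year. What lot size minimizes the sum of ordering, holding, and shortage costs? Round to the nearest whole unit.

Q* ≈ 2,784 cartridges

Annual demand D = 916 × 50 = 45,800.
With planned backorders, Q* = √(2DS/H) · √((H+B)/B).
√(2DS/H) = √(2 × 45,800 × 385 / 5.01) = 2653.134.
√((H+B)/B) = √((5.01+49.4)/49.4) = 1.0495.
Q* ≈ 2784.422.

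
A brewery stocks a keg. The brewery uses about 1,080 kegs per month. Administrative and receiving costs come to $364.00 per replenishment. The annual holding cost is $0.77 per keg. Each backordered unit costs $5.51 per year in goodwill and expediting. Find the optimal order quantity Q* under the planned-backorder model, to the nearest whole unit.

Annual demand D = 1,080 × 12 = 12,960.
With planned backorders, Q* = √(2DS/H) · √((H+B)/B).
√(2DS/H) = √(2 × 12,960 × 364 / 0.77) = 3500.442.
√((H+B)/B) = √((0.77+5.51)/5.51) = 1.0676.
Q* ≈ 3737.032.

Q* ≈ 3,737 kegs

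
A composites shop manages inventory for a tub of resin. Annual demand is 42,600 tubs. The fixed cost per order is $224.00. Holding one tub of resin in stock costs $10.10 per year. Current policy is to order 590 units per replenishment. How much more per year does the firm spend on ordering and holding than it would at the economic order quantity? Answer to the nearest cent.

EOQ = √(2DS/H) = √(2 × 42,600 × 224 / 10.1) ≈ 1374.62.
Cost at Q* = (D/Q*)S + (Q*/2)H = √(2DSH) ≈ $13,883.68.
Cost at Q = 590: (42,600/590)×224 + (590/2)×10.1 = $16,173.56 + $2,979.50 = $19,153.06.
Excess = $19,153.06 − $13,883.68 = $5,269.38.

Extra cost ≈ $5,269.38 per year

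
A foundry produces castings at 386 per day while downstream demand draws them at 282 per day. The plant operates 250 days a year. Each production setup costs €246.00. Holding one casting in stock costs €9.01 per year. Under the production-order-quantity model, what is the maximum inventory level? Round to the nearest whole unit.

I_max ≈ 1,018 castings

Annual demand D = 282 × 250 = 70,500.
Production build-up factor (1 − d/p) = 1 − 282/386 = 0.2694.
Q* = √(2DS / (H(1 − d/p))) = √(2 × 70,500 × 246 / (9.01 × 0.2694)).
= √(34,686,000 / 2.4276) ≈ 3779.999.
Maximum inventory = Q*(1 − d/p) = 3779.999 × 0.2694 ≈ 1018.445.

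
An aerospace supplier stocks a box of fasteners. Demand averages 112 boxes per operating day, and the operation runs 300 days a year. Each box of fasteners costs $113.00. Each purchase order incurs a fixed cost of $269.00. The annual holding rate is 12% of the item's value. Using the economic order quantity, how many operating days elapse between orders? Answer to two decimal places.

T ≈ 10.31 days

Annual demand D = 112 × 300 = 33,600.
Holding cost H = 0.12 × $113.00 = $13.5600 per unit per year.
Q* = √(2DS/H) = √(2 × 33,600 × 269 / 13.56) ≈ 1154.60.
Cycle time = Q*/D × 300 = 1154.60 / 33,600 × 300 ≈ 10.309 days.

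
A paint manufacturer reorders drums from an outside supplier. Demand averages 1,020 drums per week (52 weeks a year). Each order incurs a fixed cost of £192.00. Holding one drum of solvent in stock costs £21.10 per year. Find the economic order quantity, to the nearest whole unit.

Annual demand D = 1,020 × 52 = 53,040.
EOQ = √(2DS / H) = √(2 × 53,040 × 192 / 21.1).
= √(20,367,360 / 21.1) = √965,277.7251 ≈ 982.485.

Q* ≈ 982 drums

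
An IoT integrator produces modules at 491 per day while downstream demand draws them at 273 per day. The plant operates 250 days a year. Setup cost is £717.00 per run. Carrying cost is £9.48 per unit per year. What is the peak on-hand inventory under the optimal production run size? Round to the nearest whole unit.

Annual demand D = 273 × 250 = 68,250.
Production build-up factor (1 − d/p) = 1 − 273/491 = 0.4440.
Q* = √(2DS / (H(1 − d/p))) = √(2 × 68,250 × 717 / (9.48 × 0.4440)).
= √(97,870,500 / 4.209) ≈ 4822.078.
Maximum inventory = Q*(1 − d/p) = 4822.078 × 0.4440 ≈ 2140.963.

I_max ≈ 2,141 modules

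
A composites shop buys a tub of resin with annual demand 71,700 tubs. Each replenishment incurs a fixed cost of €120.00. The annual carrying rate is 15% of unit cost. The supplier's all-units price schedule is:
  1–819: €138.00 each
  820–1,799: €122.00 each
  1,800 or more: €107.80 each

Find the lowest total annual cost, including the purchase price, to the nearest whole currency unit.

TC* ≈ €7,748,593

Holding cost per unit per year at price C is H = 0.15·C.
Candidates are each tier's EOQ (if it falls in that tier) and each price-break quantity.
Tier 1 (€138.00): EOQ = 911.8 exceeds tier's upper bound 819, so this tier is dominated.
EOQ at €122.00 = 969.7 (feasible in tier 2): TC = 71,700×€122.00 + (71,700/969.7)×120 + (969.7/2)×0.15×€122.00 = €8,765,145.60.
EOQ at €107.80 = 1031.6 < 1800, so use break Q=1800: TC = 71,700×€107.80 + (71,700/1800.0)×120 + (1800.0/2)×0.15×€107.80 = €7,748,593.00.
Lowest total cost among the candidates is at Q = 1800.0.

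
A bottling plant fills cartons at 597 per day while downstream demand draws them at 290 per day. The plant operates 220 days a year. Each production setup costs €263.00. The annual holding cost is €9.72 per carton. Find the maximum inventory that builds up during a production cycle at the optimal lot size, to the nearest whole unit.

I_max ≈ 1,332 cartons

Annual demand D = 290 × 220 = 63,800.
Production build-up factor (1 − d/p) = 1 − 290/597 = 0.5142.
Q* = √(2DS / (H(1 − d/p))) = √(2 × 63,800 × 263 / (9.72 × 0.5142)).
= √(33,558,800 / 4.9984) ≈ 2591.123.
Maximum inventory = Q*(1 − d/p) = 2591.123 × 0.5142 ≈ 1332.454.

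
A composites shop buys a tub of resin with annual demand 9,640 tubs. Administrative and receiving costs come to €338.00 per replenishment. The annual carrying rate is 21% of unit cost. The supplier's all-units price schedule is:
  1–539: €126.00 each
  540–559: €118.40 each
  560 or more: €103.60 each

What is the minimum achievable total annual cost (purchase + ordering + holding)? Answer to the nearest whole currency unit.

TC* ≈ €1,010,614

Holding cost per unit per year at price C is H = 0.21·C.
Candidates are each tier's EOQ (if it falls in that tier) and each price-break quantity.
EOQ at €126.00 = 496.3 (feasible in tier 1): TC = 9,640×€126.00 + (9,640/496.3)×338 + (496.3/2)×0.21×€126.00 = €1,227,771.27.
EOQ at €118.40 = 511.9 < 540, so use break Q=540: TC = 9,640×€118.40 + (9,640/540.0)×338 + (540.0/2)×0.21×€118.40 = €1,154,123.21.
EOQ at €103.60 = 547.3 < 560, so use break Q=560: TC = 9,640×€103.60 + (9,640/560.0)×338 + (560.0/2)×0.21×€103.60 = €1,010,614.11.
Lowest total cost among the candidates is at Q = 560.0.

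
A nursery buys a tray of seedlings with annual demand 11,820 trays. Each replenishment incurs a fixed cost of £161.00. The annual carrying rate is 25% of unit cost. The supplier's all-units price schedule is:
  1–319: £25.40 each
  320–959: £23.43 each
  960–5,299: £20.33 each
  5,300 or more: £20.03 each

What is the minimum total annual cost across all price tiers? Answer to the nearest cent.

Holding cost per unit per year at price C is H = 0.25·C.
Evaluate total cost at each tier's feasible EOQ or, if the EOQ is below the tier, at the tier's minimum quantity.
Tier 1 (£25.40): EOQ = 774.2 exceeds tier's upper bound 319, so this tier is dominated.
EOQ at £23.43 = 806.1 (feasible in tier 2): TC = 11,820×£23.43 + (11,820/806.1)×161 + (806.1/2)×0.25×£23.43 = £281,664.24.
EOQ at £20.33 = 865.4 < 960, so use break Q=960: TC = 11,820×£20.33 + (11,820/960.0)×161 + (960.0/2)×0.25×£20.33 = £244,722.51.
EOQ at £20.03 = 871.8 < 5300, so use break Q=5300: TC = 11,820×£20.03 + (11,820/5300.0)×161 + (5300.0/2)×0.25×£20.03 = £250,383.54.
Lowest total cost among the candidates is at Q = 960.0.

TC* ≈ £244,722.51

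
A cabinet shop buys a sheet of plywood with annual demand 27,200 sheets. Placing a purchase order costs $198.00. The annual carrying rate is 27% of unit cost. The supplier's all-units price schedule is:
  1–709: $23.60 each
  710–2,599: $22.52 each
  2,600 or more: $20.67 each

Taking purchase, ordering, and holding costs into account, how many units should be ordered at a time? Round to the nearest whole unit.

Holding cost per unit per year at price C is H = 0.27·C.
For each price level, check whether its EOQ is feasible; otherwise the best quantity at that price is the breakpoint.
Tier 1 ($23.60): EOQ = 1300.2 exceeds tier's upper bound 709, so this tier is dominated.
EOQ at $22.52 = 1331.0 (feasible in tier 2): TC = 27,200×$22.52 + (27,200/1331.0)×198 + (1331.0/2)×0.27×$22.52 = $620,636.79.
EOQ at $20.67 = 1389.2 < 2600, so use break Q=2600: TC = 27,200×$20.67 + (27,200/2600.0)×198 + (2600.0/2)×0.27×$20.67 = $571,550.55.
Lowest total cost is $571,550.55 at Q = 2600.0.

Q* ≈ 2,600 sheets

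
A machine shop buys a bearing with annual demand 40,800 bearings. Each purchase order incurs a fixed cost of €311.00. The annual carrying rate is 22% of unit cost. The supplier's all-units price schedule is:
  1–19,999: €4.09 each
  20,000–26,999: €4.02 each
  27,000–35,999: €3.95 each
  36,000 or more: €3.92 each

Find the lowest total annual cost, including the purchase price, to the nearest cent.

TC* ≈ €171,650.57

Holding cost per unit per year at price C is H = 0.22·C.
For each price level, check whether its EOQ is feasible; otherwise the best quantity at that price is the breakpoint.
EOQ at €4.09 = 5310.7 (feasible in tier 1): TC = 40,800×€4.09 + (40,800/5310.7)×311 + (5310.7/2)×0.22×€4.09 = €171,650.57.
EOQ at €4.02 = 5356.7 < 20000, so use break Q=20000: TC = 40,800×€4.02 + (40,800/20000.0)×311 + (20000.0/2)×0.22×€4.02 = €173,494.44.
EOQ at €3.95 = 5404.0 < 27000, so use break Q=27000: TC = 40,800×€3.95 + (40,800/27000.0)×311 + (27000.0/2)×0.22×€3.95 = €173,361.46.
EOQ at €3.92 = 5424.6 < 36000, so use break Q=36000: TC = 40,800×€3.92 + (40,800/36000.0)×311 + (36000.0/2)×0.22×€3.92 = €175,811.67.
Lowest total cost among the candidates is at Q = 5310.7.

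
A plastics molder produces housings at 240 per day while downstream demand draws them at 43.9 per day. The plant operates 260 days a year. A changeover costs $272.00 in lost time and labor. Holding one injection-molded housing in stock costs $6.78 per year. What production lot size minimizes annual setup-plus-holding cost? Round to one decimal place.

Q* ≈ 1,058.7 housings

Annual demand D = 43.9 × 260 = 11,414.
Production build-up factor (1 − d/p) = 1 − 43.9/240 = 0.8171.
Q* = √(2DS / (H(1 − d/p))) = √(2 × 11,414 × 272 / (6.78 × 0.8171)).
= √(6,209,216 / 5.5398) ≈ 1058.694.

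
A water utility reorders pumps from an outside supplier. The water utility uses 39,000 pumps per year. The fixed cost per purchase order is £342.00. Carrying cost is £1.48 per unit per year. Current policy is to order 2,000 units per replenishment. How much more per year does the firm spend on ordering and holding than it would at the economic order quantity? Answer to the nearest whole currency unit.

EOQ = √(2DS/H) = √(2 × 39,000 × 342 / 1.48) ≈ 4245.51.
Cost at Q* = (D/Q*)S + (Q*/2)H = √(2DSH) ≈ £6,283.35.
Cost at Q = 2,000: (39,000/2,000)×342 + (2,000/2)×1.48 = £6,669.00 + £1,480.00 = £8,149.00.
Excess = £8,149.00 − £6,283.35 = £1,865.65.

Extra cost ≈ £1,866 per year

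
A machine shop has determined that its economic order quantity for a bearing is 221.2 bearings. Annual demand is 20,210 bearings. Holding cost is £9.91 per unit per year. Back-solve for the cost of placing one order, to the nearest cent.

Invert the EOQ relation Q*² = 2DS/H.
From Q* = √(2DS/H): S = Q*²H / (2D) = 221.2² × 9.91 / (2 × 20,210) = 11.9963.

S ≈ £12.00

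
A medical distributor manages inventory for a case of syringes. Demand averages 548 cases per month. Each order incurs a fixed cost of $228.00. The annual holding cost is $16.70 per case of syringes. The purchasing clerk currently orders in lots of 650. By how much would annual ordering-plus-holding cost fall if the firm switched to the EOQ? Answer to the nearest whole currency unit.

Extra cost ≈ $658 per year

Annual demand D = 548 × 12 = 6,576.
EOQ = √(2DS/H) = √(2 × 6,576 × 228 / 16.7) ≈ 423.75.
Cost at Q* = (D/Q*)S + (Q*/2)H = √(2DSH) ≈ $7,076.55.
Cost at Q = 650: (6,576/650)×228 + (650/2)×16.7 = $2,306.66 + $5,427.50 = $7,734.16.
Excess = $7,734.16 − $7,076.55 = $657.61.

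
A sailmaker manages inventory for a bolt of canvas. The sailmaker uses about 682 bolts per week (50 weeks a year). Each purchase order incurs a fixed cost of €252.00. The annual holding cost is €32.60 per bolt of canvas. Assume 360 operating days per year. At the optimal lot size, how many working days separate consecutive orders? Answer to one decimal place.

T ≈ 7.7 days

Annual demand D = 682 × 50 = 34,100.
The optimal lot size = √(2DS/H) = √(2 × 34,100 × 252 / 32.6) ≈ 726.08.
Cycle time = Q*/D × 360 = 726.08 / 34,100 × 360 ≈ 7.665 days.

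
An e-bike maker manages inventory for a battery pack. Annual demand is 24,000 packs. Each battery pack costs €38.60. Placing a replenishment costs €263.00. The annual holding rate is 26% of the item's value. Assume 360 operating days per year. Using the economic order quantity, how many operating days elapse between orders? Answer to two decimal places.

Holding cost H = 0.26 × €38.60 = €10.0360 per unit per year.
The optimal lot size = √(2DS/H) = √(2 × 24,000 × 263 / 10.036) ≈ 1121.55.
Cycle time = Q*/D × 360 = 1121.55 / 24,000 × 360 ≈ 16.823 days.

T ≈ 16.82 days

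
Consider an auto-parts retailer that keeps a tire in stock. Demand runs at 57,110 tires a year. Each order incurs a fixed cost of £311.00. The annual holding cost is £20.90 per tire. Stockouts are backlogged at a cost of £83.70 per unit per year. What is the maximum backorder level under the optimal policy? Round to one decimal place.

With planned backorders, Q* = √(2DS/H) · √((H+B)/B).
√(2DS/H) = √(2 × 57,110 × 311 / 20.9) = 1303.701.
√((H+B)/B) = √((20.9+83.7)/83.7) = 1.1179.
Q* ≈ 1457.408.
S* = Q* · H/(H+B) = 1457.408 × 20.9/104.6 ≈ 291.203.

S* ≈ 291.2 tires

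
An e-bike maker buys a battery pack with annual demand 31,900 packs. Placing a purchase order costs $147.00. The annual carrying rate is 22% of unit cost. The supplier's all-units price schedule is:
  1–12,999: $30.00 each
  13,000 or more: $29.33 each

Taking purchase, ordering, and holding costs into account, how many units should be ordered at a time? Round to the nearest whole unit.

Holding cost per unit per year at price C is H = 0.22·C.
Evaluate total cost at each tier's feasible EOQ or, if the EOQ is below the tier, at the tier's minimum quantity.
EOQ at $30.00 = 1192.1 (feasible in tier 1): TC = 31,900×$30.00 + (31,900/1192.1)×147 + (1192.1/2)×0.22×$30.00 = $964,867.58.
EOQ at $29.33 = 1205.6 < 13000, so use break Q=13000: TC = 31,900×$29.33 + (31,900/13000.0)×147 + (13000.0/2)×0.22×$29.33 = $977,929.62.
Lowest total cost is $964,867.58 at Q = 1192.1.

Q* ≈ 1,192 packs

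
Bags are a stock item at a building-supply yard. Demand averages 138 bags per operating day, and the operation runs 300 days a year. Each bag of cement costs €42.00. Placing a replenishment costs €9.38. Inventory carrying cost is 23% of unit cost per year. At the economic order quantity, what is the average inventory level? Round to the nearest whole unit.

Annual demand D = 138 × 300 = 41,400.
Holding cost H = 0.23 × €42.00 = €9.6600 per unit per year.
EOQ = √(2DS/H) = √(2 × 41,400 × 9.38 / 9.66) ≈ 283.55.
Average inventory = Q*/2 ≈ 283.55 / 2 = 141.774.

Average inventory ≈ 142 bags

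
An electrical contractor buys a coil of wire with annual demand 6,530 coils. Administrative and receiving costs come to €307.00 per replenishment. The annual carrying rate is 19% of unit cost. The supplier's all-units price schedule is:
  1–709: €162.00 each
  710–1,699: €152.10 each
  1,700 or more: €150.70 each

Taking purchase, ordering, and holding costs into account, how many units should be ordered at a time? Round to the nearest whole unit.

Holding cost per unit per year at price C is H = 0.19·C.
Evaluate total cost at each tier's feasible EOQ or, if the EOQ is below the tier, at the tier's minimum quantity.
EOQ at €162.00 = 360.9 (feasible in tier 1): TC = 6,530×€162.00 + (6,530/360.9)×307 + (360.9/2)×0.19×€162.00 = €1,068,969.00.
EOQ at €152.10 = 372.5 < 710, so use break Q=710: TC = 6,530×€152.10 + (6,530/710.0)×307 + (710.0/2)×0.19×€152.10 = €1,006,295.68.
EOQ at €150.70 = 374.2 < 1700, so use break Q=1700: TC = 6,530×€150.70 + (6,530/1700.0)×307 + (1700.0/2)×0.19×€150.70 = €1,009,588.29.
Lowest total cost is €1,006,295.68 at Q = 710.0.

Q* ≈ 710 coils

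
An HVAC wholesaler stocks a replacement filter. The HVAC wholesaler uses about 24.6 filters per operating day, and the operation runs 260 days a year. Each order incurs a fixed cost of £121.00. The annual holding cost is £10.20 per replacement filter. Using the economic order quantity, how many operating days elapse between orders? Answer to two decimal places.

Annual demand D = 24.6 × 260 = 6,396.
The optimal lot size = √(2DS/H) = √(2 × 6,396 × 121 / 10.2) ≈ 389.55.
Cycle time = Q*/D × 260 = 389.55 / 6,396 × 260 ≈ 15.835 days.

T ≈ 15.84 days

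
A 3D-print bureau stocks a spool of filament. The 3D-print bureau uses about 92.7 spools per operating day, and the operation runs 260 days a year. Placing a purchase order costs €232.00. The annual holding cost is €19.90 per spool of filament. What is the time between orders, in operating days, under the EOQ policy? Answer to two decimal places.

T ≈ 8.09 days

Annual demand D = 92.7 × 260 = 24,102.
Q* = √(2DS/H) = √(2 × 24,102 × 232 / 19.9) ≈ 749.65.
Cycle time = Q*/D × 260 = 749.65 / 24,102 × 260 ≈ 8.087 days.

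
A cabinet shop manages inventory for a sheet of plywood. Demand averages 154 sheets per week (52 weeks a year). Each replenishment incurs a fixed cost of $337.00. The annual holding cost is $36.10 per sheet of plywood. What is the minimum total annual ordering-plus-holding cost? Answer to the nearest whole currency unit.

Annual demand D = 154 × 52 = 8,008.
EOQ = √(2DS/H) = √(2 × 8,008 × 337 / 36.1) ≈ 386.67.
At the optimum the two cost components are equal, so total cost = 2·(Q*/2)H = Q*·H.
Minimum total = √(2DSH) = √(2 × 8,008 × 337 × 36.1) ≈ 13958.720.

TC* ≈ $13,959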